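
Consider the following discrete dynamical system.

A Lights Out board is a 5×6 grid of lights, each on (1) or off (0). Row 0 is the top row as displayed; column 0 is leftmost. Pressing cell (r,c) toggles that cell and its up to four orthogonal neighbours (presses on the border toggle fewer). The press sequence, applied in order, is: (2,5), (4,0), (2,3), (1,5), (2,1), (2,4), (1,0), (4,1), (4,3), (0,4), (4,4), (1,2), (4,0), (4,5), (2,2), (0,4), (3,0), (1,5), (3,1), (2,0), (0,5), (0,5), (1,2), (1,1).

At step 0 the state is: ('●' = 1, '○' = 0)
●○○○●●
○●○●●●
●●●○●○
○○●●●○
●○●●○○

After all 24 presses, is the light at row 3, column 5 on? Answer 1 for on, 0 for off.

0

t=0: ●○○○●●
○●○●●●
●●●○●○
○○●●●○
●○●●○○
t=1: ●○○○●●
○●○●●○
●●●○○●
○○●●●●
●○●●○○
t=2: ●○○○●●
○●○●●○
●●●○○●
●○●●●●
○●●●○○
t=3: ●○○○●●
○●○○●○
●●○●●●
●○●○●●
○●●●○○
t=4: ●○○○●○
○●○○○●
●●○●●○
●○●○●●
○●●●○○
t=5: ●○○○●○
○○○○○●
○○●●●○
●●●○●●
○●●●○○
t=6: ●○○○●○
○○○○●●
○○●○○●
●●●○○●
○●●●○○
t=7: ○○○○●○
●●○○●●
●○●○○●
●●●○○●
○●●●○○
t=8: ○○○○●○
●●○○●●
●○●○○●
●○●○○●
●○○●○○
t=9: ○○○○●○
●●○○●●
●○●○○●
●○●●○●
●○●○●○
t=10: ○○○●○●
●●○○○●
●○●○○●
●○●●○●
●○●○●○
t=11: ○○○●○●
●●○○○●
●○●○○●
●○●●●●
●○●●○●
t=12: ○○●●○●
●○●●○●
●○○○○●
●○●●●●
●○●●○●
t=13: ○○●●○●
●○●●○●
●○○○○●
○○●●●●
○●●●○●
t=14: ○○●●○●
●○●●○●
●○○○○●
○○●●●○
○●●●●○
t=15: ○○●●○●
●○○●○●
●●●●○●
○○○●●○
○●●●●○
t=16: ○○●○●○
●○○●●●
●●●●○●
○○○●●○
○●●●●○
t=17: ○○●○●○
●○○●●●
○●●●○●
●●○●●○
●●●●●○
t=18: ○○●○●●
●○○●○○
○●●●○○
●●○●●○
●●●●●○
t=19: ○○●○●●
●○○●○○
○○●●○○
○○●●●○
●○●●●○
t=20: ○○●○●●
○○○●○○
●●●●○○
●○●●●○
●○●●●○
t=21: ○○●○○○
○○○●○●
●●●●○○
●○●●●○
●○●●●○
t=22: ○○●○●●
○○○●○○
●●●●○○
●○●●●○
●○●●●○
t=23: ○○○○●●
○●●○○○
●●○●○○
●○●●●○
●○●●●○
t=24: ○●○○●●
●○○○○○
●○○●○○
●○●●●○
●○●●●○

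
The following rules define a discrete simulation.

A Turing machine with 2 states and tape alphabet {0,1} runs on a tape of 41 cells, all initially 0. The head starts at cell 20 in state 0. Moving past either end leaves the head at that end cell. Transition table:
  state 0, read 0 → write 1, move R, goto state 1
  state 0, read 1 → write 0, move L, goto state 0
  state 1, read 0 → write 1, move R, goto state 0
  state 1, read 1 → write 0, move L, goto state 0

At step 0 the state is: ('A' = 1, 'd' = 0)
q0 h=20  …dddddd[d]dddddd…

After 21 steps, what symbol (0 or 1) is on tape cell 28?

1

gen 0: q0 h=20  …dddddd[d]dddddd…
gen 1: q1 h=21  …dddddA[d]dddddd…
gen 2: q0 h=22  …ddddAA[d]dddddd…
gen 3: q1 h=23  …dddAAA[d]dddddd…
gen 4: q0 h=24  …ddAAAA[d]dddddd…
gen 5: q1 h=25  …dAAAAA[d]dddddd…
gen 6: q0 h=26  …AAAAAA[d]dddddd…
gen 7: q1 h=27  …AAAAAA[d]dddddd…
gen 8: q0 h=28  …AAAAAA[d]dddddd…
gen 9: q1 h=29  …AAAAAA[d]dddddd…
gen 10: q0 h=30  …AAAAAA[d]dddddd…
gen 11: q1 h=31  …AAAAAA[d]dddddd…
gen 12: q0 h=32  …AAAAAA[d]dddddd…
gen 13: q1 h=33  …AAAAAA[d]dddddd…
gen 14: q0 h=34  …AAAAAA[d]dddddd|
gen 15: q1 h=35  …AAAAAA[d]ddddd|
gen 16: q0 h=36  …AAAAAA[d]dddd|
gen 17: q1 h=37  …AAAAAA[d]ddd|
gen 18: q0 h=38  …AAAAAA[d]dd|
gen 19: q1 h=39  …AAAAAA[d]d|
gen 20: q0 h=40  …AAAAAA[d]|
gen 21: q1 h=40  …AAAAAA[A]|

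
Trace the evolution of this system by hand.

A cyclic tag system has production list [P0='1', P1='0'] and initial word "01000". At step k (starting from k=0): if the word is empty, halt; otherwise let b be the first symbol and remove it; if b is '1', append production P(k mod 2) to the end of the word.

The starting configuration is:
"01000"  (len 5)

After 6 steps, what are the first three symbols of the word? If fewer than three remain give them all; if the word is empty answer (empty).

gen 0: "01000"  (len 5)
gen 1: "1000"  (len 4)
gen 2: "0000"  (len 4)
gen 3: "000"  (len 3)
gen 4: "00"  (len 2)
gen 5: "0"  (len 1)
gen 6: (halted — word empty)

(empty)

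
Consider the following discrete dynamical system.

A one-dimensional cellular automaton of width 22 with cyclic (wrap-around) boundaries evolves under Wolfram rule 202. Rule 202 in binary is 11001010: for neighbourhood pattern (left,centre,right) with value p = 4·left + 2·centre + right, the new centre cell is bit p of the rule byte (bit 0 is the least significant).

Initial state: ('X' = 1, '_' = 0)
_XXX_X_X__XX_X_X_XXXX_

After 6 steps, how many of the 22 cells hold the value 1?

t=0: _XXX_X_X__XX_X_X_XXXX_
t=1: XXXX_____XXX_____XXXX_
t=2: XXXX____XXXX____XXXXX_
t=3: XXXX___XXXXX___XXXXXX_
t=4: XXXX__XXXXXX__XXXXXXX_
t=5: XXXX_XXXXXXX_XXXXXXXX_
t=6: XXXX_XXXXXXX_XXXXXXXX_

19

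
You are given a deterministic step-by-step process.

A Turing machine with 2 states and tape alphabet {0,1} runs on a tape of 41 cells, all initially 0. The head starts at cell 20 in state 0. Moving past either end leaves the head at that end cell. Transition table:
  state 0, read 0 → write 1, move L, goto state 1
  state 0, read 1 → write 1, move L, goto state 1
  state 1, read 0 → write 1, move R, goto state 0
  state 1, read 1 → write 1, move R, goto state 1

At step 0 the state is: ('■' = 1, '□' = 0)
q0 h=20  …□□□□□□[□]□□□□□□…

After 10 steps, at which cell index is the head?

0) q0 h=20  …□□□□□□[□]□□□□□□…
1) q1 h=19  …□□□□□□[□]■□□□□□…
2) q0 h=20  …□□□□□■[■]□□□□□□…
3) q1 h=19  …□□□□□□[■]■□□□□□…
4) q1 h=20  …□□□□□■[■]□□□□□□…
5) q1 h=21  …□□□□■■[□]□□□□□□…
6) q0 h=22  …□□□■■■[□]□□□□□□…
7) q1 h=21  …□□□□■■[■]■□□□□□…
8) q1 h=22  …□□□■■■[■]□□□□□□…
9) q1 h=23  …□□■■■■[□]□□□□□□…
10) q0 h=24  …□■■■■■[□]□□□□□□…

24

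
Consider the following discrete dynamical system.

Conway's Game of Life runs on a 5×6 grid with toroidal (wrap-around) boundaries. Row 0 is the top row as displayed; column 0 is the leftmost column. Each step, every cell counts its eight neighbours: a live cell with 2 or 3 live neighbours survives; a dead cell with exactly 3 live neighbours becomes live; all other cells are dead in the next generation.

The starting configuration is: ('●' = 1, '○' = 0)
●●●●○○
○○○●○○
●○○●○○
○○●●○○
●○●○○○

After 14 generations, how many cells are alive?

4

[0] ●●●●○○
○○○●○○
●○○●○○
○○●●○○
●○●○○○
[1] ●○○●○○
●○○●●○
○○○●●○
○○●●○○
●○○○○○
[2] ●●○●●○
○○●○○○
○○○○○●
○○●●●○
○●●●○○
[3] ●○○○●○
●●●●●●
○○●○●○
○●○○●○
●○○○○●
[4] ○○●○○○
●○●○○○
○○○○○○
●●○●●○
●●○○●○
[5] ●○●●○●
○●○○○○
●○●●○●
●●●●●○
●○○○●○
[6] ●○●●●●
○○○○○○
○○○○○●
○○○○○○
○○○○○○
[7] ○○○●●●
●○○●○○
○○○○○○
○○○○○○
○○○●●●
[8] ●○●○○○
○○○●○●
○○○○○○
○○○○●○
○○○●○●
[9] ●○●●○●
○○○○○○
○○○○●○
○○○○●○
○○○●●●
[10] ●○●●○●
○○○●●●
○○○○○○
○○○○○○
●○●○○○
[11] ●○●○○○
●○●●○●
○○○○●○
○○○○○○
●○●●○●
[12] ○○○○○○
●○●●●●
○○○●●●
○○○●●●
●○●●○●
[13] ○○○○○○
●○●○○○
○○○○○○
○○○○○○
●○●●○●
[14] ●○●●○●
○○○○○○
○○○○○○
○○○○○○
○○○○○○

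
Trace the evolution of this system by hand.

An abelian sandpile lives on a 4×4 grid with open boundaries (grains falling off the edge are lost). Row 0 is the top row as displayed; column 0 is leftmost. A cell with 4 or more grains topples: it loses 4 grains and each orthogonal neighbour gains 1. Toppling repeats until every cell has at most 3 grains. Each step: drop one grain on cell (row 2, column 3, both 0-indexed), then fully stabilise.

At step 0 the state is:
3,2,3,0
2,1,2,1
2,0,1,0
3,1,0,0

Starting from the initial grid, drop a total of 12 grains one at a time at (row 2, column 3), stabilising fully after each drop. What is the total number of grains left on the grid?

28

k=0  3,2,3,0
2,1,2,1
2,0,1,0
3,1,0,0
k=1  3,2,3,0
2,1,2,1
2,0,1,1
3,1,0,0
k=2  3,2,3,0
2,1,2,1
2,0,1,2
3,1,0,0
k=3  3,2,3,0
2,1,2,1
2,0,1,3
3,1,0,0
k=4  3,2,3,0
2,1,2,2
2,0,2,0
3,1,0,1
k=5  3,2,3,0
2,1,2,2
2,0,2,1
3,1,0,1
k=6  3,2,3,0
2,1,2,2
2,0,2,2
3,1,0,1
k=7  3,2,3,0
2,1,2,2
2,0,2,3
3,1,0,1
k=8  3,2,3,0
2,1,2,3
2,0,3,0
3,1,0,2
k=9  3,2,3,0
2,1,2,3
2,0,3,1
3,1,0,2
k=10  3,2,3,0
2,1,2,3
2,0,3,2
3,1,0,2
k=11  3,2,3,0
2,1,2,3
2,0,3,3
3,1,0,2
k=12  3,3,0,2
2,2,1,1
2,1,1,2
3,1,1,3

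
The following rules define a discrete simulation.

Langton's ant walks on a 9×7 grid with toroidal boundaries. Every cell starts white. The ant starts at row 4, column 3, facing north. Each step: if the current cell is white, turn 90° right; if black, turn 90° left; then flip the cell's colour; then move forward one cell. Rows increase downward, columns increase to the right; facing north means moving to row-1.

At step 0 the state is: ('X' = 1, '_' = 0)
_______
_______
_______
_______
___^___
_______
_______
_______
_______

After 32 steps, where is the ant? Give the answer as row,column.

step 0: _______
_______
_______
_______
___^___
_______
_______
_______
_______
step 1: _______
_______
_______
_______
___X>__
_______
_______
_______
_______
step 2: _______
_______
_______
_______
___XX__
____v__
_______
_______
_______
step 3: _______
_______
_______
_______
___XX__
___<X__
_______
_______
_______
step 4: _______
_______
_______
_______
___^X__
___XX__
_______
_______
_______
step 5: _______
_______
_______
_______
__<_X__
___XX__
_______
_______
_______
step 6: _______
_______
_______
__^____
__X_X__
___XX__
_______
_______
_______
step 7: _______
_______
_______
__X>___
__X_X__
___XX__
_______
_______
_______
step 8: _______
_______
_______
__XX___
__XvX__
___XX__
_______
_______
_______
step 9: _______
_______
_______
__XX___
__<XX__
___XX__
_______
_______
_______
step 10: _______
_______
_______
__XX___
___XX__
__vXX__
_______
_______
_______
step 11: _______
_______
_______
__XX___
___XX__
_<XXX__
_______
_______
_______
step 12: _______
_______
_______
__XX___
_^_XX__
_XXXX__
_______
_______
_______
step 13: _______
_______
_______
__XX___
_X>XX__
_XXXX__
_______
_______
_______
step 14: _______
_______
_______
__XX___
_XXXX__
_XvXX__
_______
_______
_______
step 15: _______
_______
_______
__XX___
_XXXX__
_X_>X__
_______
_______
_______
step 16: _______
_______
_______
__XX___
_XX^X__
_X__X__
_______
_______
_______
step 17: _______
_______
_______
__XX___
_X<_X__
_X__X__
_______
_______
_______
step 18: _______
_______
_______
__XX___
_X__X__
_Xv_X__
_______
_______
_______
step 19: _______
_______
_______
__XX___
_X__X__
_<X_X__
_______
_______
_______
step 20: _______
_______
_______
__XX___
_X__X__
__X_X__
_v_____
_______
_______
step 21: _______
_______
_______
__XX___
_X__X__
__X_X__
<X_____
_______
_______
step 22: _______
_______
_______
__XX___
_X__X__
^_X_X__
XX_____
_______
_______
step 23: _______
_______
_______
__XX___
_X__X__
X>X_X__
XX_____
_______
_______
step 24: _______
_______
_______
__XX___
_X__X__
XXX_X__
Xv_____
_______
_______
step 25: _______
_______
_______
__XX___
_X__X__
XXX_X__
X_>____
_______
_______
step 26: _______
_______
_______
__XX___
_X__X__
XXX_X__
X_X____
__v____
_______
step 27: _______
_______
_______
__XX___
_X__X__
XXX_X__
X_X____
_<X____
_______
step 28: _______
_______
_______
__XX___
_X__X__
XXX_X__
X^X____
_XX____
_______
step 29: _______
_______
_______
__XX___
_X__X__
XXX_X__
XX>____
_XX____
_______
step 30: _______
_______
_______
__XX___
_X__X__
XX^_X__
XX_____
_XX____
_______
step 31: _______
_______
_______
__XX___
_X__X__
X<__X__
XX_____
_XX____
_______
step 32: _______
_______
_______
__XX___
_X__X__
X___X__
Xv_____
_XX____
_______

6,1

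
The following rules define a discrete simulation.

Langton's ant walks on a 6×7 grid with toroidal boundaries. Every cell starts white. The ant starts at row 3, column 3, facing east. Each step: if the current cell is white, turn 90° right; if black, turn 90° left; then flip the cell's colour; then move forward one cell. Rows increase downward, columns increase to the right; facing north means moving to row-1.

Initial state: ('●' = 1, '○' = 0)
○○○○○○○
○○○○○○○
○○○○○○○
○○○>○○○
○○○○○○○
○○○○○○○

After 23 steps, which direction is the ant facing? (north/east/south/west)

south

step 0: ○○○○○○○
○○○○○○○
○○○○○○○
○○○>○○○
○○○○○○○
○○○○○○○
step 1: ○○○○○○○
○○○○○○○
○○○○○○○
○○○●○○○
○○○v○○○
○○○○○○○
step 2: ○○○○○○○
○○○○○○○
○○○○○○○
○○○●○○○
○○<●○○○
○○○○○○○
step 3: ○○○○○○○
○○○○○○○
○○○○○○○
○○^●○○○
○○●●○○○
○○○○○○○
step 4: ○○○○○○○
○○○○○○○
○○○○○○○
○○●>○○○
○○●●○○○
○○○○○○○
step 5: ○○○○○○○
○○○○○○○
○○○^○○○
○○●○○○○
○○●●○○○
○○○○○○○
step 6: ○○○○○○○
○○○○○○○
○○○●>○○
○○●○○○○
○○●●○○○
○○○○○○○
step 7: ○○○○○○○
○○○○○○○
○○○●●○○
○○●○v○○
○○●●○○○
○○○○○○○
step 8: ○○○○○○○
○○○○○○○
○○○●●○○
○○●<●○○
○○●●○○○
○○○○○○○
step 9: ○○○○○○○
○○○○○○○
○○○^●○○
○○●●●○○
○○●●○○○
○○○○○○○
step 10: ○○○○○○○
○○○○○○○
○○<○●○○
○○●●●○○
○○●●○○○
○○○○○○○
step 11: ○○○○○○○
○○^○○○○
○○●○●○○
○○●●●○○
○○●●○○○
○○○○○○○
step 12: ○○○○○○○
○○●>○○○
○○●○●○○
○○●●●○○
○○●●○○○
○○○○○○○
step 13: ○○○○○○○
○○●●○○○
○○●v●○○
○○●●●○○
○○●●○○○
○○○○○○○
step 14: ○○○○○○○
○○●●○○○
○○<●●○○
○○●●●○○
○○●●○○○
○○○○○○○
step 15: ○○○○○○○
○○●●○○○
○○○●●○○
○○v●●○○
○○●●○○○
○○○○○○○
step 16: ○○○○○○○
○○●●○○○
○○○●●○○
○○○>●○○
○○●●○○○
○○○○○○○
step 17: ○○○○○○○
○○●●○○○
○○○^●○○
○○○○●○○
○○●●○○○
○○○○○○○
step 18: ○○○○○○○
○○●●○○○
○○<○●○○
○○○○●○○
○○●●○○○
○○○○○○○
step 19: ○○○○○○○
○○^●○○○
○○●○●○○
○○○○●○○
○○●●○○○
○○○○○○○
step 20: ○○○○○○○
○<○●○○○
○○●○●○○
○○○○●○○
○○●●○○○
○○○○○○○
step 21: ○^○○○○○
○●○●○○○
○○●○●○○
○○○○●○○
○○●●○○○
○○○○○○○
step 22: ○●>○○○○
○●○●○○○
○○●○●○○
○○○○●○○
○○●●○○○
○○○○○○○
step 23: ○●●○○○○
○●v●○○○
○○●○●○○
○○○○●○○
○○●●○○○
○○○○○○○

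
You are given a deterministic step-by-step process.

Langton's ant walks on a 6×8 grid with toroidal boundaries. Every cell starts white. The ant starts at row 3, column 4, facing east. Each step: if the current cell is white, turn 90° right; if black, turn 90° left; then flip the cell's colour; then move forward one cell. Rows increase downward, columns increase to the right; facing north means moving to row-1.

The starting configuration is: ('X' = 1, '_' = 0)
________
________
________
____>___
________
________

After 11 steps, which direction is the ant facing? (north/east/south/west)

t=0: ________
________
________
____>___
________
________
t=1: ________
________
________
____X___
____v___
________
t=2: ________
________
________
____X___
___<X___
________
t=3: ________
________
________
___^X___
___XX___
________
t=4: ________
________
________
___X>___
___XX___
________
t=5: ________
________
____^___
___X____
___XX___
________
t=6: ________
________
____X>__
___X____
___XX___
________
t=7: ________
________
____XX__
___X_v__
___XX___
________
t=8: ________
________
____XX__
___X<X__
___XX___
________
t=9: ________
________
____^X__
___XXX__
___XX___
________
t=10: ________
________
___<_X__
___XXX__
___XX___
________
t=11: ________
___^____
___X_X__
___XXX__
___XX___
________

north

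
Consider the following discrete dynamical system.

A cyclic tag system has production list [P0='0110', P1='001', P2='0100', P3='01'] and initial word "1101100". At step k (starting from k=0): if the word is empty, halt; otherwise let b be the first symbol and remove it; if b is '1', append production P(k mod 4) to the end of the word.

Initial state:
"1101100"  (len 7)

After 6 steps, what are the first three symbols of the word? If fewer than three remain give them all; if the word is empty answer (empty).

001

0) "1101100"  (len 7)
1) "1011000110"  (len 10)
2) "011000110001"  (len 12)
3) "11000110001"  (len 11)
4) "100011000101"  (len 12)
5) "000110001010110"  (len 15)
6) "00110001010110"  (len 14)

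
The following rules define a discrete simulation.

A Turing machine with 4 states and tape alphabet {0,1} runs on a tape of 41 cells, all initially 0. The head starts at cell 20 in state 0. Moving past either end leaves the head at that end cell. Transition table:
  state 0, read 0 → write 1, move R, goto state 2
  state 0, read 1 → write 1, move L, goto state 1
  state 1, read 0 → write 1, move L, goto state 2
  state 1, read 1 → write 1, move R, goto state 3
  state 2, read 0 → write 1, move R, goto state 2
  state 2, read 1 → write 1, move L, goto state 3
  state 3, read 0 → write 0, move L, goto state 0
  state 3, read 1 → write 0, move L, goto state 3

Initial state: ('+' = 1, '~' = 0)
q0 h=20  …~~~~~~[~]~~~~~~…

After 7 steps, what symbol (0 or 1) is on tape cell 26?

k=0  q0 h=20  …~~~~~~[~]~~~~~~…
k=1  q2 h=21  …~~~~~+[~]~~~~~~…
k=2  q2 h=22  …~~~~++[~]~~~~~~…
k=3  q2 h=23  …~~~+++[~]~~~~~~…
k=4  q2 h=24  …~~++++[~]~~~~~~…
k=5  q2 h=25  …~+++++[~]~~~~~~…
k=6  q2 h=26  …++++++[~]~~~~~~…
k=7  q2 h=27  …++++++[~]~~~~~~…

1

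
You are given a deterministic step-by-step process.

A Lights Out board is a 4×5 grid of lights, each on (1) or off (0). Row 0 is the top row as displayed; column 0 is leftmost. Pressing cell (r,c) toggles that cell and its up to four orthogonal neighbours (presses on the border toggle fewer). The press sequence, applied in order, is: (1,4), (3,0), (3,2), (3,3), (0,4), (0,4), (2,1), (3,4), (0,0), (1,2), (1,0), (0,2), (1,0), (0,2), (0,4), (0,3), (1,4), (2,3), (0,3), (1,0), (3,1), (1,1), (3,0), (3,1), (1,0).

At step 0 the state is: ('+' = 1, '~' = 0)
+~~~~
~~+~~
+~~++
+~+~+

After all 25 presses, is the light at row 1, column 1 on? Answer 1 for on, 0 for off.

1

gen 0: +~~~~
~~+~~
+~~++
+~+~+
gen 1: +~~~+
~~+++
+~~+~
+~+~+
gen 2: +~~~+
~~+++
~~~+~
~++~+
gen 3: +~~~+
~~+++
~~++~
~~~++
gen 4: +~~~+
~~+++
~~+~~
~~+~~
gen 5: +~~+~
~~++~
~~+~~
~~+~~
gen 6: +~~~+
~~+++
~~+~~
~~+~~
gen 7: +~~~+
~++++
++~~~
~++~~
gen 8: +~~~+
~++++
++~~+
~++++
gen 9: ~+~~+
+++++
++~~+
~++++
gen 10: ~++~+
+~~~+
+++~+
~++++
gen 11: +++~+
~+~~+
~++~+
~++++
gen 12: +~~++
~++~+
~++~+
~++++
gen 13: ~~~++
+~+~+
+++~+
~++++
gen 14: ~++~+
+~~~+
+++~+
~++++
gen 15: ~+++~
+~~~~
+++~+
~++++
gen 16: ~+~~+
+~~+~
+++~+
~++++
gen 17: ~+~~~
+~~~+
+++~~
~++++
gen 18: ~+~~~
+~~++
++~++
~++~+
gen 19: ~++++
+~~~+
++~++
~++~+
gen 20: +++++
~+~~+
~+~++
~++~+
gen 21: +++++
~+~~+
~~~++
+~~~+
gen 22: +~+++
+~+~+
~+~++
+~~~+
gen 23: +~+++
+~+~+
++~++
~+~~+
gen 24: +~+++
+~+~+
+~~++
+~+~+
gen 25: ~~+++
~++~+
~~~++
+~+~+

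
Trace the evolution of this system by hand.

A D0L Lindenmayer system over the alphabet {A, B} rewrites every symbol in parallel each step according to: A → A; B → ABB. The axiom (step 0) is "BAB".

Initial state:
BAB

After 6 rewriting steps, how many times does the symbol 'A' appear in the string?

step 0: BAB
step 1: ABBAABB
step 2: AABBABBAAABBABB
step 3: AAABBABBAABBABBAAAABBABBAABBABB
step 4: AAAABBABBAABBABBAAABBABBAABBABBAAAAABBABBAABBABBAAABBABBAABBABB
step 5: AAAAABBABBAABBABBAAABBABBAABBABBAAAABBABBAABBABBAAABBABBAA…BBABBAABBABBAAABBABBAABBABBAAAABBABBAABBABBAAABBABBAABBABB  (len 127)
step 6: AAAAAABBABBAABBABBAAABBABBAABBABBAAAABBABBAABBABBAAABBABBA…BBABBAABBABBAAABBABBAABBABBAAAABBABBAABBABBAAABBABBAABBABB  (len 255)

127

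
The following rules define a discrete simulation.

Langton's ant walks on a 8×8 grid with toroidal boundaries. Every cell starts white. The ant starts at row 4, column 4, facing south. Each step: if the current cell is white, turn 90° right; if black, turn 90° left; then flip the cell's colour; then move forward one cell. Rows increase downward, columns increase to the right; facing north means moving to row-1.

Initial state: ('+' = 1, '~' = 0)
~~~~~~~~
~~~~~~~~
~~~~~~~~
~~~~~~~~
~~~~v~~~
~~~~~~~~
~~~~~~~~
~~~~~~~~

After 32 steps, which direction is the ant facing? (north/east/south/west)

north

step 0: ~~~~~~~~
~~~~~~~~
~~~~~~~~
~~~~~~~~
~~~~v~~~
~~~~~~~~
~~~~~~~~
~~~~~~~~
step 1: ~~~~~~~~
~~~~~~~~
~~~~~~~~
~~~~~~~~
~~~<+~~~
~~~~~~~~
~~~~~~~~
~~~~~~~~
step 2: ~~~~~~~~
~~~~~~~~
~~~~~~~~
~~~^~~~~
~~~++~~~
~~~~~~~~
~~~~~~~~
~~~~~~~~
step 3: ~~~~~~~~
~~~~~~~~
~~~~~~~~
~~~+>~~~
~~~++~~~
~~~~~~~~
~~~~~~~~
~~~~~~~~
step 4: ~~~~~~~~
~~~~~~~~
~~~~~~~~
~~~++~~~
~~~+v~~~
~~~~~~~~
~~~~~~~~
~~~~~~~~
step 5: ~~~~~~~~
~~~~~~~~
~~~~~~~~
~~~++~~~
~~~+~>~~
~~~~~~~~
~~~~~~~~
~~~~~~~~
step 6: ~~~~~~~~
~~~~~~~~
~~~~~~~~
~~~++~~~
~~~+~+~~
~~~~~v~~
~~~~~~~~
~~~~~~~~
step 7: ~~~~~~~~
~~~~~~~~
~~~~~~~~
~~~++~~~
~~~+~+~~
~~~~<+~~
~~~~~~~~
~~~~~~~~
step 8: ~~~~~~~~
~~~~~~~~
~~~~~~~~
~~~++~~~
~~~+^+~~
~~~~++~~
~~~~~~~~
~~~~~~~~
step 9: ~~~~~~~~
~~~~~~~~
~~~~~~~~
~~~++~~~
~~~++>~~
~~~~++~~
~~~~~~~~
~~~~~~~~
step 10: ~~~~~~~~
~~~~~~~~
~~~~~~~~
~~~++^~~
~~~++~~~
~~~~++~~
~~~~~~~~
~~~~~~~~
step 11: ~~~~~~~~
~~~~~~~~
~~~~~~~~
~~~+++>~
~~~++~~~
~~~~++~~
~~~~~~~~
~~~~~~~~
step 12: ~~~~~~~~
~~~~~~~~
~~~~~~~~
~~~++++~
~~~++~v~
~~~~++~~
~~~~~~~~
~~~~~~~~
step 13: ~~~~~~~~
~~~~~~~~
~~~~~~~~
~~~++++~
~~~++<+~
~~~~++~~
~~~~~~~~
~~~~~~~~
step 14: ~~~~~~~~
~~~~~~~~
~~~~~~~~
~~~++^+~
~~~++++~
~~~~++~~
~~~~~~~~
~~~~~~~~
step 15: ~~~~~~~~
~~~~~~~~
~~~~~~~~
~~~+<~+~
~~~++++~
~~~~++~~
~~~~~~~~
~~~~~~~~
step 16: ~~~~~~~~
~~~~~~~~
~~~~~~~~
~~~+~~+~
~~~+v++~
~~~~++~~
~~~~~~~~
~~~~~~~~
step 17: ~~~~~~~~
~~~~~~~~
~~~~~~~~
~~~+~~+~
~~~+~>+~
~~~~++~~
~~~~~~~~
~~~~~~~~
step 18: ~~~~~~~~
~~~~~~~~
~~~~~~~~
~~~+~^+~
~~~+~~+~
~~~~++~~
~~~~~~~~
~~~~~~~~
step 19: ~~~~~~~~
~~~~~~~~
~~~~~~~~
~~~+~+>~
~~~+~~+~
~~~~++~~
~~~~~~~~
~~~~~~~~
step 20: ~~~~~~~~
~~~~~~~~
~~~~~~^~
~~~+~+~~
~~~+~~+~
~~~~++~~
~~~~~~~~
~~~~~~~~
step 21: ~~~~~~~~
~~~~~~~~
~~~~~~+>
~~~+~+~~
~~~+~~+~
~~~~++~~
~~~~~~~~
~~~~~~~~
step 22: ~~~~~~~~
~~~~~~~~
~~~~~~++
~~~+~+~v
~~~+~~+~
~~~~++~~
~~~~~~~~
~~~~~~~~
step 23: ~~~~~~~~
~~~~~~~~
~~~~~~++
~~~+~+<+
~~~+~~+~
~~~~++~~
~~~~~~~~
~~~~~~~~
step 24: ~~~~~~~~
~~~~~~~~
~~~~~~^+
~~~+~+++
~~~+~~+~
~~~~++~~
~~~~~~~~
~~~~~~~~
step 25: ~~~~~~~~
~~~~~~~~
~~~~~<~+
~~~+~+++
~~~+~~+~
~~~~++~~
~~~~~~~~
~~~~~~~~
step 26: ~~~~~~~~
~~~~~^~~
~~~~~+~+
~~~+~+++
~~~+~~+~
~~~~++~~
~~~~~~~~
~~~~~~~~
step 27: ~~~~~~~~
~~~~~+>~
~~~~~+~+
~~~+~+++
~~~+~~+~
~~~~++~~
~~~~~~~~
~~~~~~~~
step 28: ~~~~~~~~
~~~~~++~
~~~~~+v+
~~~+~+++
~~~+~~+~
~~~~++~~
~~~~~~~~
~~~~~~~~
step 29: ~~~~~~~~
~~~~~++~
~~~~~<++
~~~+~+++
~~~+~~+~
~~~~++~~
~~~~~~~~
~~~~~~~~
step 30: ~~~~~~~~
~~~~~++~
~~~~~~++
~~~+~v++
~~~+~~+~
~~~~++~~
~~~~~~~~
~~~~~~~~
step 31: ~~~~~~~~
~~~~~++~
~~~~~~++
~~~+~~>+
~~~+~~+~
~~~~++~~
~~~~~~~~
~~~~~~~~
step 32: ~~~~~~~~
~~~~~++~
~~~~~~^+
~~~+~~~+
~~~+~~+~
~~~~++~~
~~~~~~~~
~~~~~~~~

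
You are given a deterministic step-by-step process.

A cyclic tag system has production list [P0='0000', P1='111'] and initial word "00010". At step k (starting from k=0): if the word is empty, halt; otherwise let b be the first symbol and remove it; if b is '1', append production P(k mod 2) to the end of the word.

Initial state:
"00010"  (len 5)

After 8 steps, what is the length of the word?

t=0: "00010"  (len 5)
t=1: "0010"  (len 4)
t=2: "010"  (len 3)
t=3: "10"  (len 2)
t=4: "0111"  (len 4)
t=5: "111"  (len 3)
t=6: "11111"  (len 5)
t=7: "11110000"  (len 8)
t=8: "1110000111"  (len 10)

10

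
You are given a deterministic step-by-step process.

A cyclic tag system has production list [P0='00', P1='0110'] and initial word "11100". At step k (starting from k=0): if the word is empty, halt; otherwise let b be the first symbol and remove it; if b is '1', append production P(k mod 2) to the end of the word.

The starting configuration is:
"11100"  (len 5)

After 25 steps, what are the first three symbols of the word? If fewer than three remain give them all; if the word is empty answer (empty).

000

t=0: "11100"  (len 5)
t=1: "110000"  (len 6)
t=2: "100000110"  (len 9)
t=3: "0000011000"  (len 10)
t=4: "000011000"  (len 9)
t=5: "00011000"  (len 8)
t=6: "0011000"  (len 7)
t=7: "011000"  (len 6)
t=8: "11000"  (len 5)
t=9: "100000"  (len 6)
t=10: "000000110"  (len 9)
t=11: "00000110"  (len 8)
t=12: "0000110"  (len 7)
t=13: "000110"  (len 6)
t=14: "00110"  (len 5)
t=15: "0110"  (len 4)
t=16: "110"  (len 3)
t=17: "1000"  (len 4)
t=18: "0000110"  (len 7)
t=19: "000110"  (len 6)
t=20: "00110"  (len 5)
t=21: "0110"  (len 4)
t=22: "110"  (len 3)
t=23: "1000"  (len 4)
t=24: "0000110"  (len 7)
t=25: "000110"  (len 6)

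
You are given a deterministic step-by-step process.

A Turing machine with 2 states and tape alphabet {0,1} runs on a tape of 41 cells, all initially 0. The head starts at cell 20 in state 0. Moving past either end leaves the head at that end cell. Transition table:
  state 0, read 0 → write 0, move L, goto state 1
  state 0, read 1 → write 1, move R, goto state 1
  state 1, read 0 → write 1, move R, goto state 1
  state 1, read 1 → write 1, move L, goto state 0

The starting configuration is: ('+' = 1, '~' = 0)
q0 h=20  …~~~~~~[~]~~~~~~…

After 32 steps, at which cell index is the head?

39

gen 0: q0 h=20  …~~~~~~[~]~~~~~~…
gen 1: q1 h=19  …~~~~~~[~]~~~~~~…
gen 2: q1 h=20  …~~~~~+[~]~~~~~~…
gen 3: q1 h=21  …~~~~++[~]~~~~~~…
gen 4: q1 h=22  …~~~+++[~]~~~~~~…
gen 5: q1 h=23  …~~++++[~]~~~~~~…
gen 6: q1 h=24  …~+++++[~]~~~~~~…
gen 7: q1 h=25  …++++++[~]~~~~~~…
gen 8: q1 h=26  …++++++[~]~~~~~~…
gen 9: q1 h=27  …++++++[~]~~~~~~…
gen 10: q1 h=28  …++++++[~]~~~~~~…
gen 11: q1 h=29  …++++++[~]~~~~~~…
gen 12: q1 h=30  …++++++[~]~~~~~~…
gen 13: q1 h=31  …++++++[~]~~~~~~…
gen 14: q1 h=32  …++++++[~]~~~~~~…
gen 15: q1 h=33  …++++++[~]~~~~~~…
gen 16: q1 h=34  …++++++[~]~~~~~~|
gen 17: q1 h=35  …++++++[~]~~~~~|
gen 18: q1 h=36  …++++++[~]~~~~|
gen 19: q1 h=37  …++++++[~]~~~|
gen 20: q1 h=38  …++++++[~]~~|
gen 21: q1 h=39  …++++++[~]~|
gen 22: q1 h=40  …++++++[~]|
gen 23: q1 h=40  …++++++[+]|
gen 24: q0 h=39  …++++++[+]+|
gen 25: q1 h=40  …++++++[+]|
gen 26: q0 h=39  …++++++[+]+|
gen 27: q1 h=40  …++++++[+]|
gen 28: q0 h=39  …++++++[+]+|
gen 29: q1 h=40  …++++++[+]|
gen 30: q0 h=39  …++++++[+]+|
gen 31: q1 h=40  …++++++[+]|
gen 32: q0 h=39  …++++++[+]+|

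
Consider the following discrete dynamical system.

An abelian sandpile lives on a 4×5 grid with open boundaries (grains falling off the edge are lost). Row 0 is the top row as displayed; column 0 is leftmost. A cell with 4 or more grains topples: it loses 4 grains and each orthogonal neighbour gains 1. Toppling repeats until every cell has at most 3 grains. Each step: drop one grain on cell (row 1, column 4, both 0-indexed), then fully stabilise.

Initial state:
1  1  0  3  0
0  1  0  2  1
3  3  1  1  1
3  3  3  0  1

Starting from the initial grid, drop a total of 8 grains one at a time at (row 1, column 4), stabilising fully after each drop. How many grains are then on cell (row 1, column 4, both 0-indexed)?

0) 1  1  0  3  0
0  1  0  2  1
3  3  1  1  1
3  3  3  0  1
1) 1  1  0  3  0
0  1  0  2  2
3  3  1  1  1
3  3  3  0  1
2) 1  1  0  3  0
0  1  0  2  3
3  3  1  1  1
3  3  3  0  1
3) 1  1  0  3  1
0  1  0  3  0
3  3  1  1  2
3  3  3  0  1
4) 1  1  0  3  1
0  1  0  3  1
3  3  1  1  2
3  3  3  0  1
5) 1  1  0  3  1
0  1  0  3  2
3  3  1  1  2
3  3  3  0  1
6) 1  1  0  3  1
0  1  0  3  3
3  3  1  1  2
3  3  3  0  1
7) 1  1  1  0  3
0  1  1  1  1
3  3  1  2  3
3  3  3  0  1
8) 1  1  1  0  3
0  1  1  1  2
3  3  1  2  3
3  3  3  0  1

2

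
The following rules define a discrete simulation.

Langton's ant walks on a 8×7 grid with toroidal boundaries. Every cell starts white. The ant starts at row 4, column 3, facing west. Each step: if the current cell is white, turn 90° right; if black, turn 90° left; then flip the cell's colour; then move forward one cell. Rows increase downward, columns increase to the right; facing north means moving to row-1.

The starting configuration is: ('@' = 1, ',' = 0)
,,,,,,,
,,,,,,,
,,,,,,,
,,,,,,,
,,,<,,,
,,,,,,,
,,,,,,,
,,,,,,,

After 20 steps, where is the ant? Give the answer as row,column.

step 0: ,,,,,,,
,,,,,,,
,,,,,,,
,,,,,,,
,,,<,,,
,,,,,,,
,,,,,,,
,,,,,,,
step 1: ,,,,,,,
,,,,,,,
,,,,,,,
,,,^,,,
,,,@,,,
,,,,,,,
,,,,,,,
,,,,,,,
step 2: ,,,,,,,
,,,,,,,
,,,,,,,
,,,@>,,
,,,@,,,
,,,,,,,
,,,,,,,
,,,,,,,
step 3: ,,,,,,,
,,,,,,,
,,,,,,,
,,,@@,,
,,,@v,,
,,,,,,,
,,,,,,,
,,,,,,,
step 4: ,,,,,,,
,,,,,,,
,,,,,,,
,,,@@,,
,,,<@,,
,,,,,,,
,,,,,,,
,,,,,,,
step 5: ,,,,,,,
,,,,,,,
,,,,,,,
,,,@@,,
,,,,@,,
,,,v,,,
,,,,,,,
,,,,,,,
step 6: ,,,,,,,
,,,,,,,
,,,,,,,
,,,@@,,
,,,,@,,
,,<@,,,
,,,,,,,
,,,,,,,
step 7: ,,,,,,,
,,,,,,,
,,,,,,,
,,,@@,,
,,^,@,,
,,@@,,,
,,,,,,,
,,,,,,,
step 8: ,,,,,,,
,,,,,,,
,,,,,,,
,,,@@,,
,,@>@,,
,,@@,,,
,,,,,,,
,,,,,,,
step 9: ,,,,,,,
,,,,,,,
,,,,,,,
,,,@@,,
,,@@@,,
,,@v,,,
,,,,,,,
,,,,,,,
step 10: ,,,,,,,
,,,,,,,
,,,,,,,
,,,@@,,
,,@@@,,
,,@,>,,
,,,,,,,
,,,,,,,
step 11: ,,,,,,,
,,,,,,,
,,,,,,,
,,,@@,,
,,@@@,,
,,@,@,,
,,,,v,,
,,,,,,,
step 12: ,,,,,,,
,,,,,,,
,,,,,,,
,,,@@,,
,,@@@,,
,,@,@,,
,,,<@,,
,,,,,,,
step 13: ,,,,,,,
,,,,,,,
,,,,,,,
,,,@@,,
,,@@@,,
,,@^@,,
,,,@@,,
,,,,,,,
step 14: ,,,,,,,
,,,,,,,
,,,,,,,
,,,@@,,
,,@@@,,
,,@@>,,
,,,@@,,
,,,,,,,
step 15: ,,,,,,,
,,,,,,,
,,,,,,,
,,,@@,,
,,@@^,,
,,@@,,,
,,,@@,,
,,,,,,,
step 16: ,,,,,,,
,,,,,,,
,,,,,,,
,,,@@,,
,,@<,,,
,,@@,,,
,,,@@,,
,,,,,,,
step 17: ,,,,,,,
,,,,,,,
,,,,,,,
,,,@@,,
,,@,,,,
,,@v,,,
,,,@@,,
,,,,,,,
step 18: ,,,,,,,
,,,,,,,
,,,,,,,
,,,@@,,
,,@,,,,
,,@,>,,
,,,@@,,
,,,,,,,
step 19: ,,,,,,,
,,,,,,,
,,,,,,,
,,,@@,,
,,@,,,,
,,@,@,,
,,,@v,,
,,,,,,,
step 20: ,,,,,,,
,,,,,,,
,,,,,,,
,,,@@,,
,,@,,,,
,,@,@,,
,,,@,>,
,,,,,,,

6,5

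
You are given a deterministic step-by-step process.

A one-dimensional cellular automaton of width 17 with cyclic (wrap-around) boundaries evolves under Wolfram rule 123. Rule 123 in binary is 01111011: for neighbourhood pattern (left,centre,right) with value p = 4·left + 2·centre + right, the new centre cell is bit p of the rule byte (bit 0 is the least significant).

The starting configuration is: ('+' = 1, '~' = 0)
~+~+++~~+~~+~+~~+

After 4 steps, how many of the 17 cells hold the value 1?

14

k=0  ~+~+++~~+~~+~+~~+
k=1  +~++~+++~++~+~++~
k=2  ~+++++~+++++~++++
k=3  ++~~~+++~~~+++~~+
k=4  ~+++++~+++++~++++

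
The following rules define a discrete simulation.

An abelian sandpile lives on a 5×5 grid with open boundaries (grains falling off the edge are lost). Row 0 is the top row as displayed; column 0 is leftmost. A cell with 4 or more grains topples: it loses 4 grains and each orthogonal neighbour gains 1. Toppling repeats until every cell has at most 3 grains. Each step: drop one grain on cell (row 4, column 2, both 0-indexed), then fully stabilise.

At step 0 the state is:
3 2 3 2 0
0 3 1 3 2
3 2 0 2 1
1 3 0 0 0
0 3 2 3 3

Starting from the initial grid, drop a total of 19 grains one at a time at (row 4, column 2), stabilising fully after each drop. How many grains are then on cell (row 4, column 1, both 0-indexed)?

t=0: 3 2 3 2 0
0 3 1 3 2
3 2 0 2 1
1 3 0 0 0
0 3 2 3 3
t=1: 3 2 3 2 0
0 3 1 3 2
3 2 0 2 1
1 3 0 0 0
0 3 3 3 3
t=2: 3 2 3 2 0
0 3 1 3 2
3 3 0 2 1
2 0 2 1 1
1 1 2 1 0
t=3: 3 2 3 2 0
0 3 1 3 2
3 3 0 2 1
2 0 2 1 1
1 1 3 1 0
t=4: 3 2 3 2 0
0 3 1 3 2
3 3 0 2 1
2 0 3 1 1
1 2 0 2 0
t=5: 3 2 3 2 0
0 3 1 3 2
3 3 0 2 1
2 0 3 1 1
1 2 1 2 0
t=6: 3 2 3 2 0
0 3 1 3 2
3 3 0 2 1
2 0 3 1 1
1 2 2 2 0
t=7: 3 2 3 2 0
0 3 1 3 2
3 3 0 2 1
2 0 3 1 1
1 2 3 2 0
t=8: 3 2 3 2 0
0 3 1 3 2
3 3 1 2 1
2 1 0 2 1
1 3 1 3 0
t=9: 3 2 3 2 0
0 3 1 3 2
3 3 1 2 1
2 1 0 2 1
1 3 2 3 0
t=10: 3 2 3 2 0
0 3 1 3 2
3 3 1 2 1
2 1 0 2 1
1 3 3 3 0
t=11: 3 2 3 2 0
0 3 1 3 2
3 3 1 2 1
2 2 1 3 1
2 0 2 0 1
t=12: 3 2 3 2 0
0 3 1 3 2
3 3 1 2 1
2 2 1 3 1
2 0 3 0 1
t=13: 3 2 3 2 0
0 3 1 3 2
3 3 1 2 1
2 2 2 3 1
2 1 0 1 1
t=14: 3 2 3 2 0
0 3 1 3 2
3 3 1 2 1
2 2 2 3 1
2 1 1 1 1
t=15: 3 2 3 2 0
0 3 1 3 2
3 3 1 2 1
2 2 2 3 1
2 1 2 1 1
t=16: 3 2 3 2 0
0 3 1 3 2
3 3 1 2 1
2 2 2 3 1
2 1 3 1 1
t=17: 3 2 3 2 0
0 3 1 3 2
3 3 1 2 1
2 2 3 3 1
2 2 0 2 1
t=18: 3 2 3 2 0
0 3 1 3 2
3 3 1 2 1
2 2 3 3 1
2 2 1 2 1
t=19: 3 2 3 2 0
0 3 1 3 2
3 3 1 2 1
2 2 3 3 1
2 2 2 2 1

2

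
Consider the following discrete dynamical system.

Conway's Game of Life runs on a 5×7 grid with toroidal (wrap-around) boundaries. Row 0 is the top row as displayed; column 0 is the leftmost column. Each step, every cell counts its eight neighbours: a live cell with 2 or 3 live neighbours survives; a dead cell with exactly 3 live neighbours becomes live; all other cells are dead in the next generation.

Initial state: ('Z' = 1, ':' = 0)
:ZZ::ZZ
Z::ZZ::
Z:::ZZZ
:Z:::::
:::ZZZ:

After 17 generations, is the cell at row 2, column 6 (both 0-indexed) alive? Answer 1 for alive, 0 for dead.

k=0  :ZZ::ZZ
Z::ZZ::
Z:::ZZZ
:Z:::::
:::ZZZ:
k=1  ZZZ:::Z
::ZZ:::
ZZ:ZZZZ
Z::Z:::
ZZ:ZZZZ
k=2  :::::::
:::::::
ZZ:::ZZ
:::::::
:::ZZZ:
k=3  ::::Z::
Z:::::Z
Z:::::Z
Z::::::
::::Z::
k=4  :::::Z:
Z::::ZZ
:Z:::::
Z:::::Z
:::::::
k=5  :::::Z:
Z::::ZZ
:Z:::Z:
Z::::::
::::::Z
k=6  Z::::Z:
Z:::ZZ:
:Z:::Z:
Z:::::Z
::::::Z
k=7  Z:::ZZ:
ZZ::ZZ:
:Z::ZZ:
Z::::ZZ
:::::Z:
k=8  ZZ:::::
ZZ:Z:::
:Z:::::
Z::::::
Z::::::
k=9  ::Z:::Z
:::::::
:ZZ::::
ZZ:::::
Z:::::Z
k=10  Z:::::Z
:ZZ::::
ZZZ::::
::Z:::Z
::::::Z
k=11  ZZ::::Z
::Z:::Z
Z::Z:::
::Z:::Z
:::::ZZ
k=12  :Z:::::
::Z:::Z
ZZZZ::Z
Z::::ZZ
:Z:::Z:
k=13  ZZZ::::
:::Z::Z
::ZZ:::
::::ZZ:
:Z:::Z:
k=14  ZZZ:::Z
Z::Z:::
::ZZ:Z:
::ZZZZ:
ZZZ:ZZZ
k=15  ::::Z::
Z::ZZ::
:Z:::ZZ
Z::::::
:::::::
k=16  :::ZZ::
Z::ZZ:Z
:Z::ZZZ
Z:::::Z
:::::::
k=17  :::ZZZ:
Z:Z:::Z
:Z:ZZ::
Z:::::Z
:::::::

0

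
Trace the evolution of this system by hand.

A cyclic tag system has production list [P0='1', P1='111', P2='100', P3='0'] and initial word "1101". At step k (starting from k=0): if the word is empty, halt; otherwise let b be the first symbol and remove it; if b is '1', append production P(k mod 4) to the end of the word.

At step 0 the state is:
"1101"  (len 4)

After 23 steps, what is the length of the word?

13

k=0  "1101"  (len 4)
k=1  "1011"  (len 4)
k=2  "011111"  (len 6)
k=3  "11111"  (len 5)
k=4  "11110"  (len 5)
k=5  "11101"  (len 5)
k=6  "1101111"  (len 7)
k=7  "101111100"  (len 9)
k=8  "011111000"  (len 9)
k=9  "11111000"  (len 8)
k=10  "1111000111"  (len 10)
k=11  "111000111100"  (len 12)
k=12  "110001111000"  (len 12)
k=13  "100011110001"  (len 12)
k=14  "00011110001111"  (len 14)
k=15  "0011110001111"  (len 13)
k=16  "011110001111"  (len 12)
k=17  "11110001111"  (len 11)
k=18  "1110001111111"  (len 13)
k=19  "110001111111100"  (len 15)
k=20  "100011111111000"  (len 15)
k=21  "000111111110001"  (len 15)
k=22  "00111111110001"  (len 14)
k=23  "0111111110001"  (len 13)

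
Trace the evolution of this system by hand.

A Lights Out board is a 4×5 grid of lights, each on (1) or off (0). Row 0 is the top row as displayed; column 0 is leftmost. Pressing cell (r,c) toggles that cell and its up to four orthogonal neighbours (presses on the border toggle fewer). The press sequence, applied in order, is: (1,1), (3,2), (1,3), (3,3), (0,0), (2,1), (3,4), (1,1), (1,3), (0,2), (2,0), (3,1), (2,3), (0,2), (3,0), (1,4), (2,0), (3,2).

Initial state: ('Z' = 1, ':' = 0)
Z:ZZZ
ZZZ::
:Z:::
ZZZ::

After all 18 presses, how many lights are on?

[0] Z:ZZZ
ZZZ::
:Z:::
ZZZ::
[1] ZZZZZ
:::::
:::::
ZZZ::
[2] ZZZZZ
:::::
::Z::
Z::Z:
[3] ZZZ:Z
::ZZZ
::ZZ:
Z::Z:
[4] ZZZ:Z
::ZZZ
::Z::
Z:Z:Z
[5] ::Z:Z
Z:ZZZ
::Z::
Z:Z:Z
[6] ::Z:Z
ZZZZZ
ZZ:::
ZZZ:Z
[7] ::Z:Z
ZZZZZ
ZZ::Z
ZZZZ:
[8] :ZZ:Z
:::ZZ
Z:::Z
ZZZZ:
[9] :ZZZZ
::Z::
Z::ZZ
ZZZZ:
[10] ::::Z
:::::
Z::ZZ
ZZZZ:
[11] ::::Z
Z::::
:Z:ZZ
:ZZZ:
[12] ::::Z
Z::::
:::ZZ
Z::Z:
[13] ::::Z
Z::Z:
::Z::
Z::::
[14] :ZZZZ
Z:ZZ:
::Z::
Z::::
[15] :ZZZZ
Z:ZZ:
Z:Z::
:Z:::
[16] :ZZZ:
Z:Z:Z
Z:Z:Z
:Z:::
[17] :ZZZ:
::Z:Z
:ZZ:Z
ZZ:::
[18] :ZZZ:
::Z:Z
:Z::Z
Z:ZZ:

10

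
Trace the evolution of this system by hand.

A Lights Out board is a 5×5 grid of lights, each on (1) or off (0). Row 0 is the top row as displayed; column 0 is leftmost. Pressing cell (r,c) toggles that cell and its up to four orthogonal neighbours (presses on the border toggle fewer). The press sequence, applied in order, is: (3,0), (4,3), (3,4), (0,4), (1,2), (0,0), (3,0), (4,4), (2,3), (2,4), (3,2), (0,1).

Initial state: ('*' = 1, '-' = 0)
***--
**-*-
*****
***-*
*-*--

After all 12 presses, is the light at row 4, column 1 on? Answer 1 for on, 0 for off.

k=0  ***--
**-*-
*****
***-*
*-*--
k=1  ***--
**-*-
-****
--*-*
--*--
k=2  ***--
**-*-
-****
--***
---**
k=3  ***--
**-*-
-***-
--*--
---*-
k=4  *****
**-**
-***-
--*--
---*-
k=5  **-**
*-*-*
-*-*-
--*--
---*-
k=6  ---**
--*-*
-*-*-
--*--
---*-
k=7  ---**
--*-*
**-*-
***--
*--*-
k=8  ---**
--*-*
**-*-
***-*
*---*
k=9  ---**
--***
***-*
*****
*---*
k=10  ---**
--**-
****-
****-
*---*
k=11  ---**
--**-
**-*-
*----
*-*-*
k=12  *****
-***-
**-*-
*----
*-*-*

0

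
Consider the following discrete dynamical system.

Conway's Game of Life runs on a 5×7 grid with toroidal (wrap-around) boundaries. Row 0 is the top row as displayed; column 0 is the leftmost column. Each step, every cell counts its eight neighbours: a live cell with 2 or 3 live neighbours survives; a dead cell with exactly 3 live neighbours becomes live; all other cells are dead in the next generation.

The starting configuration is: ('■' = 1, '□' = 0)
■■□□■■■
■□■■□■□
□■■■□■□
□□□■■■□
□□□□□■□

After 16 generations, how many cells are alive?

2

[0] ■■□□■■■
■□■■□■□
□■■■□■□
□□□■■■□
□□□□□■□
[1] ■■■■□□□
□□□□□□□
□■□□□■□
□□□■□■■
■□□■□□□
[2] ■■■■□□□
■□□□□□□
□□□□■■■
■□■□□■■
■□□■□□□
[3] ■□■■□□■
■□■■■■□
□■□□■□□
■■□■□□□
□□□■■□□
[4] ■□□□□□■
■□□□□■□
□□□□□■■
■■□■□□□
□□□□■□■
[5] ■□□□□□□
■□□□□■□
□■□□■■□
■□□□■□□
□■□□□■■
[6] ■■□□□■□
■■□□■■□
■■□□■■□
■■□□■□□
□■□□□■■
[7] □□■□□□□
□□■□□□□
□□■■□□□
□□■□■□□
□□■□■■□
[8] □■■□□□□
□■■□□□□
□■■□□□□
□■■□■■□
□■■□■■□
[9] ■□□□□□□
■□□■□□□
■□□□□□□
■□□□■■□
■□□□■■□
[10] ■■□□■□□
■■□□□□■
■■□□■□□
■■□□■■□
■■□□■■□
[11] □□■□■□□
□□■□□■■
□□■□■□□
□□■■□□□
□□■■□□□
[12] □■■□■■□
□■■□■■□
□■■□■■□
□■□□■□□
□■□□■□□
[13] ■□□□□□□
■□□□□□■
■□□□□□□
■■□□■□□
■■□□■□□
[14] □□□□□□□
■■□□□□■
□□□□□□□
□□□□□□■
□□□□□□■
[15] □□□□□□■
■□□□□□□
□□□□□□■
□□□□□□□
□□□□□□□
[16] □□□□□□□
■□□□□□■
□□□□□□□
□□□□□□□
□□□□□□□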